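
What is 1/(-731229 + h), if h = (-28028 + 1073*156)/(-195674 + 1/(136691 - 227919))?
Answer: -1373149821/1004087948424169 ≈ -1.3676e-6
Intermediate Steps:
h = -977964160/1373149821 (h = (-28028 + 167388)/(-195674 + 1/(-91228)) = 139360/(-195674 - 1/91228) = 139360/(-17850947673/91228) = 139360*(-91228/17850947673) = -977964160/1373149821 ≈ -0.71220)
1/(-731229 + h) = 1/(-731229 - 977964160/1373149821) = 1/(-1004087948424169/1373149821) = -1373149821/1004087948424169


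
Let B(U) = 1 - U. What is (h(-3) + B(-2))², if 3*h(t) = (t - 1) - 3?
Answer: 4/9 ≈ 0.44444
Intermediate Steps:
h(t) = -4/3 + t/3 (h(t) = ((t - 1) - 3)/3 = ((-1 + t) - 3)/3 = (-4 + t)/3 = -4/3 + t/3)
(h(-3) + B(-2))² = ((-4/3 + (⅓)*(-3)) + (1 - 1*(-2)))² = ((-4/3 - 1) + (1 + 2))² = (-7/3 + 3)² = (⅔)² = 4/9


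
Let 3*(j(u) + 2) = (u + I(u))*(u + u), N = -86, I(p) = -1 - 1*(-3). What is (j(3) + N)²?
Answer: 6084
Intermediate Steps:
I(p) = 2 (I(p) = -1 + 3 = 2)
j(u) = -2 + 2*u*(2 + u)/3 (j(u) = -2 + ((u + 2)*(u + u))/3 = -2 + ((2 + u)*(2*u))/3 = -2 + (2*u*(2 + u))/3 = -2 + 2*u*(2 + u)/3)
(j(3) + N)² = ((-2 + (⅔)*3² + (4/3)*3) - 86)² = ((-2 + (⅔)*9 + 4) - 86)² = ((-2 + 6 + 4) - 86)² = (8 - 86)² = (-78)² = 6084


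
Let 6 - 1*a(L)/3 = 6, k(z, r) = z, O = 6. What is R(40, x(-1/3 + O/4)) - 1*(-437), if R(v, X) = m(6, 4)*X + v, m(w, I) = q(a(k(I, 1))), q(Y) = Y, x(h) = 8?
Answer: 477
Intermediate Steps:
a(L) = 0 (a(L) = 18 - 3*6 = 18 - 18 = 0)
m(w, I) = 0
R(v, X) = v (R(v, X) = 0*X + v = 0 + v = v)
R(40, x(-1/3 + O/4)) - 1*(-437) = 40 - 1*(-437) = 40 + 437 = 477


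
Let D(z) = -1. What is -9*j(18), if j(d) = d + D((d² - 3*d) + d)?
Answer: -153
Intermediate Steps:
j(d) = -1 + d (j(d) = d - 1 = -1 + d)
-9*j(18) = -9*(-1 + 18) = -9*17 = -153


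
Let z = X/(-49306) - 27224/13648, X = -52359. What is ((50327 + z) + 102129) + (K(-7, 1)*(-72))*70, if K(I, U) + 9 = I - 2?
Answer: 5113730676618/21029009 ≈ 2.4318e+5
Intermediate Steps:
K(I, U) = -11 + I (K(I, U) = -9 + (I - 2) = -9 + (-2 + I) = -11 + I)
z = -19615966/21029009 (z = -52359/(-49306) - 27224/13648 = -52359*(-1/49306) - 27224*1/13648 = 52359/49306 - 3403/1706 = -19615966/21029009 ≈ -0.93281)
((50327 + z) + 102129) + (K(-7, 1)*(-72))*70 = ((50327 - 19615966/21029009) + 102129) + ((-11 - 7)*(-72))*70 = (1058307319977/21029009 + 102129) - 18*(-72)*70 = 3205978980138/21029009 + 1296*70 = 3205978980138/21029009 + 90720 = 5113730676618/21029009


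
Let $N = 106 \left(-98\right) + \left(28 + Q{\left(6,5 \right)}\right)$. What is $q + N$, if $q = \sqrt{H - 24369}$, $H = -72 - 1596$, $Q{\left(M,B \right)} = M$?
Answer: $-10354 + 3 i \sqrt{2893} \approx -10354.0 + 161.36 i$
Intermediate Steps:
$H = -1668$ ($H = -72 - 1596 = -1668$)
$N = -10354$ ($N = 106 \left(-98\right) + \left(28 + 6\right) = -10388 + 34 = -10354$)
$q = 3 i \sqrt{2893}$ ($q = \sqrt{-1668 - 24369} = \sqrt{-26037} = 3 i \sqrt{2893} \approx 161.36 i$)
$q + N = 3 i \sqrt{2893} - 10354 = -10354 + 3 i \sqrt{2893}$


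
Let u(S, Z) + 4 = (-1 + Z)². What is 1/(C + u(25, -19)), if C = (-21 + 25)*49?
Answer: 1/592 ≈ 0.0016892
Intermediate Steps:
u(S, Z) = -4 + (-1 + Z)²
C = 196 (C = 4*49 = 196)
1/(C + u(25, -19)) = 1/(196 + (-4 + (-1 - 19)²)) = 1/(196 + (-4 + (-20)²)) = 1/(196 + (-4 + 400)) = 1/(196 + 396) = 1/592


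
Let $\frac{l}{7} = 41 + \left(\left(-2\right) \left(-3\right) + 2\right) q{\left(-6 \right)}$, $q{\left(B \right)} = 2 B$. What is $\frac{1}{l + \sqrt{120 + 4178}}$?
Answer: $- \frac{55}{20561} - \frac{\sqrt{4298}}{143927} \approx -0.0031305$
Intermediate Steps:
$l = -385$ ($l = 7 \left(41 + \left(\left(-2\right) \left(-3\right) + 2\right) 2 \left(-6\right)\right) = 7 \left(41 + \left(6 + 2\right) \left(-12\right)\right) = 7 \left(41 + 8 \left(-12\right)\right) = 7 \left(41 - 96\right) = 7 \left(-55\right) = -385$)
$\frac{1}{l + \sqrt{120 + 4178}} = \frac{1}{-385 + \sqrt{120 + 4178}} = \frac{1}{-385 + \sqrt{4298}}$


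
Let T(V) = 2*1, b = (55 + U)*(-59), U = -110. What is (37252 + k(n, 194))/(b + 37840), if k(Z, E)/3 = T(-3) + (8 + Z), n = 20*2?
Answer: 37402/41085 ≈ 0.91036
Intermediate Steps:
n = 40
b = 3245 (b = (55 - 110)*(-59) = -55*(-59) = 3245)
T(V) = 2
k(Z, E) = 30 + 3*Z (k(Z, E) = 3*(2 + (8 + Z)) = 3*(10 + Z) = 30 + 3*Z)
(37252 + k(n, 194))/(b + 37840) = (37252 + (30 + 3*40))/(3245 + 37840) = (37252 + (30 + 120))/41085 = (37252 + 150)*(1/41085) = 37402*(1/41085) = 37402/41085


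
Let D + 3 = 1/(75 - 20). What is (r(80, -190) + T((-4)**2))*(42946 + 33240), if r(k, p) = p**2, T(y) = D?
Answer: 13750437136/5 ≈ 2.7501e+9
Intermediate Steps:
D = -164/55 (D = -3 + 1/(75 - 20) = -3 + 1/55 = -164/55 ≈ -2.9818)
T(y) = -164/55
(r(80, -190) + T((-4)**2))*(42946 + 33240) = ((-190)**2 - 164/55)*(42946 + 33240) = (36100 - 164/55)*76186 = (1985336/55)*76186 = 13750437136/5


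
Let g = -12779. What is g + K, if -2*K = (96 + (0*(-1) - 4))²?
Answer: -17011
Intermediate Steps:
K = -4232 (K = -(96 + (0*(-1) - 4))²/2 = -(96 + (0 - 4))²/2 = -(96 - 4)²/2 = -½*92² = -½*8464 = -4232)
g + K = -12779 - 4232 = -17011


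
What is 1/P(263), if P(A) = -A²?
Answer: -1/69169 ≈ -1.4457e-5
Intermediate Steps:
1/P(263) = 1/(-1*263²) = 1/(-1*69169) = 1/(-69169) = -1/69169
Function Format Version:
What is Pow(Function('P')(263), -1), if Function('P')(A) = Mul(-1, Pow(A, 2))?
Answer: Rational(-1, 69169) ≈ -1.4457e-5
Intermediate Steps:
Pow(Function('P')(263), -1) = Pow(Mul(-1, Pow(263, 2)), -1) = Pow(Mul(-1, 69169), -1) = Pow(-69169, -1) = Rational(-1, 69169)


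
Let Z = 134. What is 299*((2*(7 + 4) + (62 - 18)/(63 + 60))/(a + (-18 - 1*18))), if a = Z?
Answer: 411125/6027 ≈ 68.214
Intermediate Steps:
a = 134
299*((2*(7 + 4) + (62 - 18)/(63 + 60))/(a + (-18 - 1*18))) = 299*((2*(7 + 4) + (62 - 18)/(63 + 60))/(134 + (-18 - 1*18))) = 299*((2*11 + 44/123)/(134 + (-18 - 18))) = 299*((22 + 44*(1/123))/(134 - 36)) = 299*((22 + 44/123)/98) = 299*((2750/123)*(1/98)) = 299*(1375/6027) = 411125/6027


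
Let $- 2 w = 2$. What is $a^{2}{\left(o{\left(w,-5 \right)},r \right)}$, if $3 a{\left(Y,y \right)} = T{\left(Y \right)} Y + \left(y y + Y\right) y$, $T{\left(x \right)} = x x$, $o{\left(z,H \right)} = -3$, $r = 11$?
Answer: $\frac{1615441}{9} \approx 1.7949 \cdot 10^{5}$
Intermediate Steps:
$w = -1$ ($w = \left(- \frac{1}{2}\right) 2 = -1$)
$T{\left(x \right)} = x^{2}$
$a{\left(Y,y \right)} = \frac{Y^{3}}{3} + \frac{y \left(Y + y^{2}\right)}{3}$ ($a{\left(Y,y \right)} = \frac{Y^{2} Y + \left(y y + Y\right) y}{3} = \frac{Y^{3} + \left(y^{2} + Y\right) y}{3} = \frac{Y^{3} + \left(Y + y^{2}\right) y}{3} = \frac{Y^{3} + y \left(Y + y^{2}\right)}{3} = \frac{Y^{3}}{3} + \frac{y \left(Y + y^{2}\right)}{3}$)
$a^{2}{\left(o{\left(w,-5 \right)},r \right)} = \left(\frac{\left(-3\right)^{3}}{3} + \frac{11^{3}}{3} + \frac{1}{3} \left(-3\right) 11\right)^{2} = \left(\frac{1}{3} \left(-27\right) + \frac{1}{3} \cdot 1331 - 11\right)^{2} = \left(-9 + \frac{1331}{3} - 11\right)^{2} = \left(\frac{1271}{3}\right)^{2} = \frac{1615441}{9}$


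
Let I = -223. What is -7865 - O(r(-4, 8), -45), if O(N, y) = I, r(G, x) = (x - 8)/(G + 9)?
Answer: -7642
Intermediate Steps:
r(G, x) = (-8 + x)/(9 + G)
O(N, y) = -223
-7865 - O(r(-4, 8), -45) = -7865 - 1*(-223) = -7865 + 223 = -7642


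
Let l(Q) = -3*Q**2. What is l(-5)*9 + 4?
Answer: -671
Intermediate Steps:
l(-5)*9 + 4 = -3*(-5)**2*9 + 4 = -3*25*9 + 4 = -75*9 + 4 = -675 + 4 = -671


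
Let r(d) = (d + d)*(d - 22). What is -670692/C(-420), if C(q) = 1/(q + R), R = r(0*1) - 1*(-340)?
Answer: 53655360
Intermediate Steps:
r(d) = 2*d*(-22 + d) (r(d) = (2*d)*(-22 + d) = 2*d*(-22 + d))
R = 340 (R = 2*(0*1)*(-22 + 0*1) - 1*(-340) = 2*0*(-22 + 0) + 340 = 2*0*(-22) + 340 = 0 + 340 = 340)
C(q) = 1/(340 + q) (C(q) = 1/(q + 340) = 1/(340 + q))
-670692/C(-420) = -670692/(1/(340 - 420)) = -670692/(1/(-80)) = -670692/(-1/80) = -670692*(-80) = 53655360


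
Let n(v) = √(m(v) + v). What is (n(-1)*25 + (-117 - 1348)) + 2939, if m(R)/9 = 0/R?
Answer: 1474 + 25*I ≈ 1474.0 + 25.0*I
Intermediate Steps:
m(R) = 0 (m(R) = 9*(0/R) = 9*0 = 0)
n(v) = √v (n(v) = √(0 + v) = √v)
(n(-1)*25 + (-117 - 1348)) + 2939 = (√(-1)*25 + (-117 - 1348)) + 2939 = (I*25 - 1465) + 2939 = (25*I - 1465) + 2939 = (-1465 + 25*I) + 2939 = 1474 + 25*I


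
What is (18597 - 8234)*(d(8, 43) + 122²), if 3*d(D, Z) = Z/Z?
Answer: 462739039/3 ≈ 1.5425e+8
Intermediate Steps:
d(D, Z) = ⅓ (d(D, Z) = (Z/Z)/3 = (⅓)*1 = ⅓)
(18597 - 8234)*(d(8, 43) + 122²) = (18597 - 8234)*(⅓ + 122²) = 10363*(⅓ + 14884) = 10363*(44653/3) = 462739039/3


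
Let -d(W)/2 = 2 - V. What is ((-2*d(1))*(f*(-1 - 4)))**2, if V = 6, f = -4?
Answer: 102400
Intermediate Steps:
d(W) = 8 (d(W) = -2*(2 - 1*6) = -2*(2 - 6) = -2*(-4) = 8)
((-2*d(1))*(f*(-1 - 4)))**2 = ((-2*8)*(-4*(-1 - 4)))**2 = (-(-64)*(-5))**2 = (-16*20)**2 = (-320)**2 = 102400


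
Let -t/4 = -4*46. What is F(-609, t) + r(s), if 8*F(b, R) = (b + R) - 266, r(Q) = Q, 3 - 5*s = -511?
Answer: 3417/40 ≈ 85.425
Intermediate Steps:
s = 514/5 (s = ⅗ - ⅕*(-511) = ⅗ + 511/5 = 514/5 ≈ 102.80)
t = 736 (t = -(-16)*46 = -4*(-184) = 736)
F(b, R) = -133/4 + R/8 + b/8 (F(b, R) = ((b + R) - 266)/8 = ((R + b) - 266)/8 = (-266 + R + b)/8 = -133/4 + R/8 + b/8)
F(-609, t) + r(s) = (-133/4 + (⅛)*736 + (⅛)*(-609)) + 514/5 = (-133/4 + 92 - 609/8) + 514/5 = -139/8 + 514/5 = 3417/40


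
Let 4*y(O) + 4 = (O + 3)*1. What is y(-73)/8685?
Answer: -37/17370 ≈ -0.0021301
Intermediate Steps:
y(O) = -¼ + O/4 (y(O) = -1 + ((O + 3)*1)/4 = -1 + ((3 + O)*1)/4 = -1 + (3 + O)/4 = -1 + (¾ + O/4) = -¼ + O/4)
y(-73)/8685 = (-¼ + (¼)*(-73))/8685 = (-¼ - 73/4)*(1/8685) = -37/2*1/8685 = -37/17370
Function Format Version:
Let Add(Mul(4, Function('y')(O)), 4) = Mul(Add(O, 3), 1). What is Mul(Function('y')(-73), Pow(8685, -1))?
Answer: Rational(-37, 17370) ≈ -0.0021301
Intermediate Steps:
Function('y')(O) = Add(Rational(-1, 4), Mul(Rational(1, 4), O)) (Function('y')(O) = Add(-1, Mul(Rational(1, 4), Mul(Add(O, 3), 1))) = Add(-1, Mul(Rational(1, 4), Mul(Add(3, O), 1))) = Add(-1, Mul(Rational(1, 4), Add(3, O))) = Add(-1, Add(Rational(3, 4), Mul(Rational(1, 4), O))) = Add(Rational(-1, 4), Mul(Rational(1, 4), O)))
Mul(Function('y')(-73), Pow(8685, -1)) = Mul(Add(Rational(-1, 4), Mul(Rational(1, 4), -73)), Pow(8685, -1)) = Mul(Add(Rational(-1, 4), Rational(-73, 4)), Rational(1, 8685)) = Mul(Rational(-37, 2), Rational(1, 8685)) = Rational(-37, 17370)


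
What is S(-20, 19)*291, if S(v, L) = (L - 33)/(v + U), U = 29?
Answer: -1358/3 ≈ -452.67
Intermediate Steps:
S(v, L) = (-33 + L)/(29 + v) (S(v, L) = (L - 33)/(v + 29) = (-33 + L)/(29 + v))
S(-20, 19)*291 = ((-33 + 19)/(29 - 20))*291 = (-14/9)*291 = ((⅑)*(-14))*291 = -14/9*291 = -1358/3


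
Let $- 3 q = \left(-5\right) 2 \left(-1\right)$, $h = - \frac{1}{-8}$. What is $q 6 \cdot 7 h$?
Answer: $- \frac{35}{2} \approx -17.5$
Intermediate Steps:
$h = \frac{1}{8}$ ($h = \left(-1\right) \left(- \frac{1}{8}\right) = \frac{1}{8} \approx 0.125$)
$q = - \frac{10}{3}$ ($q = - \frac{\left(-5\right) 2 \left(-1\right)}{3} = - \frac{\left(-10\right) \left(-1\right)}{3} = \left(- \frac{1}{3}\right) 10 = - \frac{10}{3} \approx -3.3333$)
$q 6 \cdot 7 h = - \frac{10 \cdot 6 \cdot 7 \cdot \frac{1}{8}}{3} = - \frac{10 \cdot 42 \cdot \frac{1}{8}}{3} = \left(- \frac{10}{3}\right) \frac{21}{4} = - \frac{35}{2}$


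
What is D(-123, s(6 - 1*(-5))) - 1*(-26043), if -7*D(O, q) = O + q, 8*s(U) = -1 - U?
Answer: 364851/14 ≈ 26061.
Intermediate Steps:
s(U) = -1/8 - U/8 (s(U) = (-1 - U)/8 = -1/8 - U/8)
D(O, q) = -O/7 - q/7 (D(O, q) = -(O + q)/7 = -O/7 - q/7)
D(-123, s(6 - 1*(-5))) - 1*(-26043) = (-1/7*(-123) - (-1/8 - (6 - 1*(-5))/8)/7) - 1*(-26043) = (123/7 - (-1/8 - (6 + 5)/8)/7) + 26043 = (123/7 - (-1/8 - 1/8*11)/7) + 26043 = (123/7 - (-1/8 - 11/8)/7) + 26043 = (123/7 - 1/7*(-3/2)) + 26043 = (123/7 + 3/14) + 26043 = 249/14 + 26043 = 364851/14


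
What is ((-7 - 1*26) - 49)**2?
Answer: 6724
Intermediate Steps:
((-7 - 1*26) - 49)**2 = ((-7 - 26) - 49)**2 = (-33 - 49)**2 = (-82)**2 = 6724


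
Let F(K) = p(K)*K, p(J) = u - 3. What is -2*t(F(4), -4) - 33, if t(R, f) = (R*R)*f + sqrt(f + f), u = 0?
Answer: 1119 - 4*I*sqrt(2) ≈ 1119.0 - 5.6569*I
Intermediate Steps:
p(J) = -3 (p(J) = 0 - 3 = -3)
F(K) = -3*K
t(R, f) = f*R**2 + sqrt(2)*sqrt(f) (t(R, f) = R**2*f + sqrt(2*f) = f*R**2 + sqrt(2)*sqrt(f))
-2*t(F(4), -4) - 33 = -2*(-4*(-3*4)**2 + sqrt(2)*sqrt(-4)) - 33 = -2*(-4*(-12)**2 + sqrt(2)*(2*I)) - 33 = -2*(-4*144 + 2*I*sqrt(2)) - 33 = -2*(-576 + 2*I*sqrt(2)) - 33 = (1152 - 4*I*sqrt(2)) - 33 = 1119 - 4*I*sqrt(2)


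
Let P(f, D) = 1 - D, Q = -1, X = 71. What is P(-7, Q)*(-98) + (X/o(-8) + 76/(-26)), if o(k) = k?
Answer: -21611/104 ≈ -207.80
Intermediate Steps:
P(-7, Q)*(-98) + (X/o(-8) + 76/(-26)) = (1 - 1*(-1))*(-98) + (71/(-8) + 76/(-26)) = (1 + 1)*(-98) + (71*(-1/8) + 76*(-1/26)) = 2*(-98) + (-71/8 - 38/13) = -196 - 1227/104 = -21611/104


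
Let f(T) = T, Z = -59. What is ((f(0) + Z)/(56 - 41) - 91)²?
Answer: 2027776/225 ≈ 9012.3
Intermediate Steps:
((f(0) + Z)/(56 - 41) - 91)² = ((0 - 59)/(56 - 41) - 91)² = (-59/15 - 91)² = (-1424/15)² = 2027776/225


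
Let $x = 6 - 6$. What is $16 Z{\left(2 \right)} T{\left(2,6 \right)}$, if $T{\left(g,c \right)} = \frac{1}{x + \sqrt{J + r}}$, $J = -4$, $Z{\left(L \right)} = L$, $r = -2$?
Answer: $- \frac{16 i \sqrt{6}}{3} \approx - 13.064 i$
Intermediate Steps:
$x = 0$ ($x = 6 - 6 = 0$)
$T{\left(g,c \right)} = - \frac{i \sqrt{6}}{6}$ ($T{\left(g,c \right)} = \frac{1}{0 + \sqrt{-4 - 2}} = \frac{1}{0 + \sqrt{-6}} = \frac{1}{0 + i \sqrt{6}} = \frac{1}{i \sqrt{6}} = - \frac{i \sqrt{6}}{6}$)
$16 Z{\left(2 \right)} T{\left(2,6 \right)} = 16 \cdot 2 \left(- \frac{i \sqrt{6}}{6}\right) = 32 \left(- \frac{i \sqrt{6}}{6}\right) = - \frac{16 i \sqrt{6}}{3}$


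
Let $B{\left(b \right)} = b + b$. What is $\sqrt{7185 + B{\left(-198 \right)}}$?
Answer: $\sqrt{6789} \approx 82.395$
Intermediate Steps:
$B{\left(b \right)} = 2 b$
$\sqrt{7185 + B{\left(-198 \right)}} = \sqrt{7185 + 2 \left(-198\right)} = \sqrt{7185 - 396} = \sqrt{6789}$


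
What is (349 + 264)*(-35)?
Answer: -21455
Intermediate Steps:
(349 + 264)*(-35) = 613*(-35) = -21455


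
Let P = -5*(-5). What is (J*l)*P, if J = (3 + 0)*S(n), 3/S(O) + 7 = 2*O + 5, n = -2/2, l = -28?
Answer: 1575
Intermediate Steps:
P = 25
n = -1 (n = -2*1/2 = -1)
S(O) = 3/(-2 + 2*O) (S(O) = 3/(-7 + (2*O + 5)) = 3/(-7 + (5 + 2*O)) = 3/(-2 + 2*O))
J = -9/4 (J = (3 + 0)*(3/(2*(-1 - 1))) = 3*((3/2)/(-2)) = 3*((3/2)*(-1/2)) = 3*(-3/4) = -9/4 ≈ -2.2500)
(J*l)*P = -9/4*(-28)*25 = 63*25 = 1575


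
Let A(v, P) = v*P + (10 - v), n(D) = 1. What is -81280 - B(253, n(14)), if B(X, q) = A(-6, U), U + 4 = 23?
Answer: -81182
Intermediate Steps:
U = 19 (U = -4 + 23 = 19)
A(v, P) = 10 - v + P*v (A(v, P) = P*v + (10 - v) = 10 - v + P*v)
B(X, q) = -98 (B(X, q) = 10 - 1*(-6) + 19*(-6) = 10 + 6 - 114 = -98)
-81280 - B(253, n(14)) = -81280 - 1*(-98) = -81280 + 98 = -81182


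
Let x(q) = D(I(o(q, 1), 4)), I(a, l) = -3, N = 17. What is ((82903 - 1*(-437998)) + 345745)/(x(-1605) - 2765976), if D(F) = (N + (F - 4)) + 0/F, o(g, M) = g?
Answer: -433323/1382983 ≈ -0.31332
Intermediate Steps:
D(F) = 13 + F (D(F) = (17 + (F - 4)) + 0/F = (17 + (-4 + F)) + 0 = (13 + F) + 0 = 13 + F)
x(q) = 10 (x(q) = 13 - 3 = 10)
((82903 - 1*(-437998)) + 345745)/(x(-1605) - 2765976) = ((82903 - 1*(-437998)) + 345745)/(10 - 2765976) = ((82903 + 437998) + 345745)/(-2765966) = (520901 + 345745)*(-1/2765966) = 866646*(-1/2765966) = -433323/1382983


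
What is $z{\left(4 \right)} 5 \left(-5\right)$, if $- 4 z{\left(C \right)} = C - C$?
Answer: $0$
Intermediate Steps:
$z{\left(C \right)} = 0$ ($z{\left(C \right)} = - \frac{C - C}{4} = \left(- \frac{1}{4}\right) 0 = 0$)
$z{\left(4 \right)} 5 \left(-5\right) = 0 \cdot 5 \left(-5\right) = 0 \left(-5\right) = 0$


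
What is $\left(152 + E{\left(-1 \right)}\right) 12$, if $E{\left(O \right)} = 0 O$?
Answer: $1824$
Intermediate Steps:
$E{\left(O \right)} = 0$
$\left(152 + E{\left(-1 \right)}\right) 12 = \left(152 + 0\right) 12 = 152 \cdot 12 = 1824$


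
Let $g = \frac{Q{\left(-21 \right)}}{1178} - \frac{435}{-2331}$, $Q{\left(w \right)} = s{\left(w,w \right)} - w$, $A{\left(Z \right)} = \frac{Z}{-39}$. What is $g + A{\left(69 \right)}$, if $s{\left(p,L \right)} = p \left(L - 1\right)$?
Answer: $- \frac{13952725}{11898978} \approx -1.1726$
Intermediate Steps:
$A{\left(Z \right)} = - \frac{Z}{39}$ ($A{\left(Z \right)} = Z \left(- \frac{1}{39}\right) = - \frac{Z}{39}$)
$s{\left(p,L \right)} = p \left(-1 + L\right)$
$Q{\left(w \right)} = - w + w \left(-1 + w\right)$ ($Q{\left(w \right)} = w \left(-1 + w\right) - w = - w + w \left(-1 + w\right)$)
$g = \frac{546101}{915306}$ ($g = \frac{\left(-21\right) \left(-2 - 21\right)}{1178} - \frac{435}{-2331} = \left(-21\right) \left(-23\right) \frac{1}{1178} - - \frac{145}{777} = 483 \cdot \frac{1}{1178} + \frac{145}{777} = \frac{483}{1178} + \frac{145}{777} = \frac{546101}{915306} \approx 0.59663$)
$g + A{\left(69 \right)} = \frac{546101}{915306} - \frac{23}{13} = - \frac{13952725}{11898978}$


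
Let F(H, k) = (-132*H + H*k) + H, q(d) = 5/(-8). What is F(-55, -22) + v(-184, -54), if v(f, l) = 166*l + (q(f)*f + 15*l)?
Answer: -1244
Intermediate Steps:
q(d) = -5/8 (q(d) = 5*(-⅛) = -5/8)
F(H, k) = -131*H + H*k
v(f, l) = 181*l - 5*f/8 (v(f, l) = 166*l + (-5*f/8 + 15*l) = 166*l + (15*l - 5*f/8) = 181*l - 5*f/8)
F(-55, -22) + v(-184, -54) = -55*(-131 - 22) + (181*(-54) - 5/8*(-184)) = -55*(-153) + (-9774 + 115) = 8415 - 9659 = -1244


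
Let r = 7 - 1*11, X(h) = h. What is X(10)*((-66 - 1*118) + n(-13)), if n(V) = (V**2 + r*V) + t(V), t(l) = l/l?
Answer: 380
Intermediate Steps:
t(l) = 1
r = -4 (r = 7 - 11 = -4)
n(V) = 1 + V**2 - 4*V (n(V) = (V**2 - 4*V) + 1 = 1 + V**2 - 4*V)
X(10)*((-66 - 1*118) + n(-13)) = 10*((-66 - 1*118) + (1 + (-13)**2 - 4*(-13))) = 10*((-66 - 118) + (1 + 169 + 52)) = 10*(-184 + 222) = 10*38 = 380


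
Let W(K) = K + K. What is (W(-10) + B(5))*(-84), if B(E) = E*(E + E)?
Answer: -2520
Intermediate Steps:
B(E) = 2*E² (B(E) = E*(2*E) = 2*E²)
W(K) = 2*K
(W(-10) + B(5))*(-84) = (2*(-10) + 2*5²)*(-84) = (-20 + 2*25)*(-84) = (-20 + 50)*(-84) = 30*(-84) = -2520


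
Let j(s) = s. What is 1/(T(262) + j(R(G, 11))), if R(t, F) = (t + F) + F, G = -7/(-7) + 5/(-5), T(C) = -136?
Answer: -1/114 ≈ -0.0087719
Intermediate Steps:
G = 0 (G = -7*(-1/7) + 5*(-1/5) = 1 - 1 = 0)
R(t, F) = t + 2*F (R(t, F) = (F + t) + F = t + 2*F)
1/(T(262) + j(R(G, 11))) = 1/(-136 + (0 + 2*11)) = 1/(-136 + (0 + 22)) = 1/(-136 + 22) = 1/(-114) = -1/114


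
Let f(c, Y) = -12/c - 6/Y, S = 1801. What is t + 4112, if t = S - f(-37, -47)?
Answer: 10281921/1739 ≈ 5912.5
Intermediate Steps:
t = 3131153/1739 (t = 1801 - (-12/(-37) - 6/(-47)) = 1801 - (-12*(-1/37) - 6*(-1/47)) = 1801 - (12/37 + 6/47) = 1801 - 1*786/1739 = 1801 - 786/1739 = 3131153/1739 ≈ 1800.5)
t + 4112 = 3131153/1739 + 4112 = 10281921/1739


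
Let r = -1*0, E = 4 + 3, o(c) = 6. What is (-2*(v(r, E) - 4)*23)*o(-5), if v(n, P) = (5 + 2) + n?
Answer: -828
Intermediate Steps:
E = 7
r = 0
v(n, P) = 7 + n
(-2*(v(r, E) - 4)*23)*o(-5) = (-2*((7 + 0) - 4)*23)*6 = (-2*(7 - 4)*23)*6 = (-2*3*23)*6 = -6*23*6 = -138*6 = -828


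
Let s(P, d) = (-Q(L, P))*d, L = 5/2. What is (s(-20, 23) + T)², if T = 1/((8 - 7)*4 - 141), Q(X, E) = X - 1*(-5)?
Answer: 2234169289/75076 ≈ 29759.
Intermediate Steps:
L = 5/2 (L = 5*(½) = 5/2 ≈ 2.5000)
Q(X, E) = 5 + X (Q(X, E) = X + 5 = 5 + X)
s(P, d) = -15*d/2 (s(P, d) = (-(5 + 5/2))*d = (-1*15/2)*d = -15*d/2)
T = -1/137 (T = 1/(1*4 - 141) = 1/(4 - 141) = 1/(-137) = -1/137 ≈ -0.0072993)
(s(-20, 23) + T)² = (-15/2*23 - 1/137)² = (-345/2 - 1/137)² = (-47267/274)² = 2234169289/75076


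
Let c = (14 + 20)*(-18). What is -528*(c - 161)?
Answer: 408144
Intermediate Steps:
c = -612 (c = 34*(-18) = -612)
-528*(c - 161) = -528*(-612 - 161) = -528*(-773) = 408144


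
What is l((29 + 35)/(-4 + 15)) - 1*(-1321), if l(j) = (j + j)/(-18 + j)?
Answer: 88443/67 ≈ 1320.0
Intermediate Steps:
l(j) = 2*j/(-18 + j) (l(j) = (2*j)/(-18 + j) = 2*j/(-18 + j))
l((29 + 35)/(-4 + 15)) - 1*(-1321) = 2*((29 + 35)/(-4 + 15))/(-18 + (29 + 35)/(-4 + 15)) - 1*(-1321) = 2*(64/11)/(-18 + 64/11) + 1321 = 2*(64/11)/(-134/11) + 1321 = 2*(64/11)*(-11/134) + 1321 = -64/67 + 1321 = 88443/67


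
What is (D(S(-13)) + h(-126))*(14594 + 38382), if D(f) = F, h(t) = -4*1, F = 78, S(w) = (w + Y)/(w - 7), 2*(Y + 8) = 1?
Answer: 3920224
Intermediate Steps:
Y = -15/2 (Y = -8 + (1/2)*1 = -8 + 1/2 = -15/2 ≈ -7.5000)
S(w) = (-15/2 + w)/(-7 + w) (S(w) = (w - 15/2)/(w - 7) = (-15/2 + w)/(-7 + w))
h(t) = -4
D(f) = 78
(D(S(-13)) + h(-126))*(14594 + 38382) = (78 - 4)*(14594 + 38382) = 74*52976 = 3920224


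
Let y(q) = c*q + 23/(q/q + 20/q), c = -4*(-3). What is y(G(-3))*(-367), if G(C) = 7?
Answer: -891443/27 ≈ -33016.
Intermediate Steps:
c = 12
y(q) = 12*q + 23/(1 + 20/q) (y(q) = 12*q + 23/(q/q + 20/q) = 12*q + 23/(1 + 20/q))
y(G(-3))*(-367) = (7*(263 + 12*7)/(20 + 7))*(-367) = (7*(263 + 84)/27)*(-367) = (7*(1/27)*347)*(-367) = (2429/27)*(-367) = -891443/27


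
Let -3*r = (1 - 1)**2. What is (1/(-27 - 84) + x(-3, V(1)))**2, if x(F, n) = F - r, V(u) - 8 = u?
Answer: 111556/12321 ≈ 9.0541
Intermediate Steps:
V(u) = 8 + u
r = 0 (r = -(1 - 1)**2/3 = -1/3*0**2 = -1/3*0 = 0)
x(F, n) = F (x(F, n) = F - 1*0 = F + 0 = F)
(1/(-27 - 84) + x(-3, V(1)))**2 = (1/(-27 - 84) - 3)**2 = (1/(-111) - 3)**2 = (-1/111 - 3)**2 = (-334/111)**2 = 111556/12321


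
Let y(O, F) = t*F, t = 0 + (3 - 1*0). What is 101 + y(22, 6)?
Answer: 119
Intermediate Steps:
t = 3 (t = 0 + (3 + 0) = 0 + 3 = 3)
y(O, F) = 3*F
101 + y(22, 6) = 101 + 3*6 = 101 + 18 = 119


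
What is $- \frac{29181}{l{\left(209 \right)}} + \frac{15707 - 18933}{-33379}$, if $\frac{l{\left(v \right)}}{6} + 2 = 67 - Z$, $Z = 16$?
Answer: $- \frac{324361385}{3271142} \approx -99.158$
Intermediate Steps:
$l{\left(v \right)} = 294$ ($l{\left(v \right)} = -12 + 6 \left(67 - 16\right) = -12 + 6 \cdot 51 = -12 + 306 = 294$)
$- \frac{29181}{l{\left(209 \right)}} + \frac{15707 - 18933}{-33379} = - \frac{29181}{294} + \frac{15707 - 18933}{-33379} = \left(-29181\right) \frac{1}{294} - - \frac{3226}{33379} = - \frac{9727}{98} + \frac{3226}{33379} = - \frac{324361385}{3271142}$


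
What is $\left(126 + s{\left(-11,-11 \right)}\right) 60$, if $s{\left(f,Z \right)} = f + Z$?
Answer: $6240$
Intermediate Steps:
$s{\left(f,Z \right)} = Z + f$
$\left(126 + s{\left(-11,-11 \right)}\right) 60 = \left(126 - 22\right) 60 = 104 \cdot 60 = 6240$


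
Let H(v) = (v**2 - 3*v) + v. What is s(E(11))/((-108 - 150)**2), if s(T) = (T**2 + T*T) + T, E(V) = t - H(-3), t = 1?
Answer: 21/3698 ≈ 0.0056787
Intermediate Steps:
H(v) = v**2 - 2*v
E(V) = -14 (E(V) = 1 - (-3)*(-2 - 3) = 1 - (-3)*(-5) = 1 - 1*15 = 1 - 15 = -14)
s(T) = T + 2*T**2 (s(T) = (T**2 + T**2) + T = 2*T**2 + T = T + 2*T**2)
s(E(11))/((-108 - 150)**2) = (-14*(1 + 2*(-14)))/((-108 - 150)**2) = (-14*(1 - 28))/((-258)**2) = -14*(-27)/66564 = 378*(1/66564) = 21/3698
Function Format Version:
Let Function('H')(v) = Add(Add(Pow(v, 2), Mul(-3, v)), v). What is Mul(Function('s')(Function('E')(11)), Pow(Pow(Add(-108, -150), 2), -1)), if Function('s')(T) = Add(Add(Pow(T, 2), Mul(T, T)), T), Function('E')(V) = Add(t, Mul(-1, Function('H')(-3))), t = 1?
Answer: Rational(21, 3698) ≈ 0.0056787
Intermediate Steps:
Function('H')(v) = Add(Pow(v, 2), Mul(-2, v))
Function('E')(V) = -14 (Function('E')(V) = Add(1, Mul(-1, Mul(-3, Add(-2, -3)))) = Add(1, Mul(-1, Mul(-3, -5))) = Add(1, Mul(-1, 15)) = Add(1, -15) = -14)
Function('s')(T) = Add(T, Mul(2, Pow(T, 2))) (Function('s')(T) = Add(Add(Pow(T, 2), Pow(T, 2)), T) = Add(Mul(2, Pow(T, 2)), T) = Add(T, Mul(2, Pow(T, 2))))
Mul(Function('s')(Function('E')(11)), Pow(Pow(Add(-108, -150), 2), -1)) = Mul(Mul(-14, Add(1, Mul(2, -14))), Pow(Pow(Add(-108, -150), 2), -1)) = Mul(Mul(-14, Add(1, -28)), Pow(Pow(-258, 2), -1)) = Mul(Mul(-14, -27), Pow(66564, -1)) = Mul(378, Rational(1, 66564)) = Rational(21, 3698)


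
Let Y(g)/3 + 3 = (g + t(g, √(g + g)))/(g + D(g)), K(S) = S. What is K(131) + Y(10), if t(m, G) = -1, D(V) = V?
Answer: 2467/20 ≈ 123.35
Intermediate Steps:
Y(g) = -9 + 3*(-1 + g)/(2*g) (Y(g) = -9 + 3*((g - 1)/(g + g)) = -9 + 3*((-1 + g)/((2*g))) = -9 + 3*((-1 + g)*(1/(2*g))) = -9 + 3*((-1 + g)/(2*g)) = -9 + 3*(-1 + g)/(2*g))
K(131) + Y(10) = 131 + (3/2)*(-1 - 5*10)/10 = 131 + (3/2)*(⅒)*(-1 - 50) = 131 + (3/2)*(⅒)*(-51) = 131 - 153/20 = 2467/20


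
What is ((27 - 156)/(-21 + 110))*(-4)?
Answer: 516/89 ≈ 5.7978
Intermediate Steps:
((27 - 156)/(-21 + 110))*(-4) = -129/89*(-4) = 516/89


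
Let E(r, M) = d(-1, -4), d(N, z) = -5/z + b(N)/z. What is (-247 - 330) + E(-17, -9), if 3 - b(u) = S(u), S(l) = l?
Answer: -2307/4 ≈ -576.75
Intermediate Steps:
b(u) = 3 - u
d(N, z) = -5/z + (3 - N)/z
E(r, M) = ¼ (E(r, M) = (-2 - 1*(-1))/(-4) = -(-2 + 1)/4 = -¼*(-1) = ¼)
(-247 - 330) + E(-17, -9) = (-247 - 330) + ¼ = -577 + ¼ = -2307/4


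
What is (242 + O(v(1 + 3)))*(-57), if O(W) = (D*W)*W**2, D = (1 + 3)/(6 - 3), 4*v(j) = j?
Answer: -13870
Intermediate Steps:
v(j) = j/4
D = 4/3 ≈ 1.3333
O(W) = 4*W**3/3 (O(W) = (4*W/3)*W**2 = 4*W**3/3)
(242 + O(v(1 + 3)))*(-57) = (242 + 4*((1 + 3)/4)**3/3)*(-57) = (242 + 4*((1/4)*4)**3/3)*(-57) = (242 + (4/3)*1**3)*(-57) = (242 + (4/3)*1)*(-57) = (242 + 4/3)*(-57) = (730/3)*(-57) = -13870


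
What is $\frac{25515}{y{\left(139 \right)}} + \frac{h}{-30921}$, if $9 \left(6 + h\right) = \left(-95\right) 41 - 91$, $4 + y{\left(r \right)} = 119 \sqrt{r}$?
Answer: $\frac{4039373540}{60863752323} + \frac{337365 \sqrt{139}}{218707} \approx 18.253$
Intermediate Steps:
$y{\left(r \right)} = -4 + 119 \sqrt{r}$
$h = - \frac{4040}{9}$ ($h = -6 + \frac{\left(-95\right) 41 - 91}{9} = -6 + \frac{-3895 - 91}{9} = -6 + \frac{1}{9} \left(-3986\right) = -6 - \frac{3986}{9} = - \frac{4040}{9} \approx -448.89$)
$\frac{25515}{y{\left(139 \right)}} + \frac{h}{-30921} = \frac{25515}{-4 + 119 \sqrt{139}} - \frac{4040}{9 \left(-30921\right)} = \frac{25515}{-4 + 119 \sqrt{139}} - - \frac{4040}{278289} = \frac{25515}{-4 + 119 \sqrt{139}} + \frac{4040}{278289} = \frac{4040}{278289} + \frac{25515}{-4 + 119 \sqrt{139}}$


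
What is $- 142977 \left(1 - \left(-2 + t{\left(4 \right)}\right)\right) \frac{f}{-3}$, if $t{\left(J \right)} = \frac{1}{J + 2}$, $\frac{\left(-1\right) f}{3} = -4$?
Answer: $1620406$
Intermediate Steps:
$f = 12$ ($f = \left(-3\right) \left(-4\right) = 12$)
$t{\left(J \right)} = \frac{1}{2 + J}$
$- 142977 \left(1 - \left(-2 + t{\left(4 \right)}\right)\right) \frac{f}{-3} = - 142977 \left(1 + \left(2 - \frac{1}{2 + 4}\right)\right) \frac{12}{-3} = - 142977 \left(1 + \left(2 - \frac{1}{6}\right)\right) 12 \left(- \frac{1}{3}\right) = - 142977 \left(1 + \left(2 - \frac{1}{6}\right)\right) \left(-4\right) = - 142977 \left(1 + \frac{11}{6}\right) \left(-4\right) = - 142977 \cdot \frac{17}{6} \left(-4\right) = \left(-142977\right) \left(- \frac{34}{3}\right) = 1620406$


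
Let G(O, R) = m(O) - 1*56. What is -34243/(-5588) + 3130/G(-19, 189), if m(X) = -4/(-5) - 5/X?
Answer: -134807053/2651252 ≈ -50.847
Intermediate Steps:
m(X) = 4/5 - 5/X (m(X) = -4*(-1/5) - 5/X = 4/5 - 5/X)
G(O, R) = -276/5 - 5/O (G(O, R) = (4/5 - 5/O) - 1*56 = (4/5 - 5/O) - 56 = -276/5 - 5/O)
-34243/(-5588) + 3130/G(-19, 189) = -34243/(-5588) + 3130/(-276/5 - 5/(-19)) = -34243*(-1/5588) + 3130/(-276/5 - 5*(-1/19)) = 3113/508 + 3130/(-276/5 + 5/19) = 3113/508 + 3130/(-5219/95) = 3113/508 + 3130*(-95/5219) = 3113/508 - 297350/5219 = -134807053/2651252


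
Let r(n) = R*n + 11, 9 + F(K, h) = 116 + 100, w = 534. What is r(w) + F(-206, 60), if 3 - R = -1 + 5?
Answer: -316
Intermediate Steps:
F(K, h) = 207 (F(K, h) = -9 + (116 + 100) = -9 + 216 = 207)
R = -1 (R = 3 - (-1 + 5) = 3 - 1*4 = 3 - 4 = -1)
r(n) = 11 - n (r(n) = -n + 11 = 11 - n)
r(w) + F(-206, 60) = (11 - 1*534) + 207 = (11 - 534) + 207 = -523 + 207 = -316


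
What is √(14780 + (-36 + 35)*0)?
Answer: 2*√3695 ≈ 121.57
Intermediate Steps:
√(14780 + (-36 + 35)*0) = √(14780 - 1*0) = √(14780 + 0) = √14780 = 2*√3695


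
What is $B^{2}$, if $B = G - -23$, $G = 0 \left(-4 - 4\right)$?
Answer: $529$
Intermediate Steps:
$G = 0$ ($G = 0 \left(-8\right) = 0$)
$B = 23$ ($B = 0 - -23 = 0 + \left(-55 + 78\right) = 0 + 23 = 23$)
$B^{2} = 23^{2} = 529$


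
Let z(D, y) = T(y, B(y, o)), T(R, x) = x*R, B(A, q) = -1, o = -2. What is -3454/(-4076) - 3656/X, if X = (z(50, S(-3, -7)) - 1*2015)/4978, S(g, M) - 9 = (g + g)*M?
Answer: 18547143783/2105254 ≈ 8809.9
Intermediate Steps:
T(R, x) = R*x
S(g, M) = 9 + 2*M*g (S(g, M) = 9 + (g + g)*M = 9 + (2*g)*M = 9 + 2*M*g)
z(D, y) = -y (z(D, y) = y*(-1) = -y)
X = -1033/2489 (X = (-(9 + 2*(-7)*(-3)) - 1*2015)/4978 = (-(9 + 42) - 2015)*(1/4978) = (-1*51 - 2015)*(1/4978) = (-51 - 2015)*(1/4978) = -2066*1/4978 = -1033/2489 ≈ -0.41503)
-3454/(-4076) - 3656/X = -3454/(-4076) - 3656/(-1033/2489) = -3454*(-1/4076) - 3656*(-2489/1033) = 1727/2038 + 9099784/1033 = 18547143783/2105254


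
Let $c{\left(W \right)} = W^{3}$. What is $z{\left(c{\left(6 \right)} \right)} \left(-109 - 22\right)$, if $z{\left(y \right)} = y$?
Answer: $-28296$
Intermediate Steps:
$z{\left(c{\left(6 \right)} \right)} \left(-109 - 22\right) = 6^{3} \left(-109 - 22\right) = 216 \left(-131\right) = -28296$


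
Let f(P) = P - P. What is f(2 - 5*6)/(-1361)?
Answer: 0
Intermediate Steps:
f(P) = 0
f(2 - 5*6)/(-1361) = 0/(-1361) = 0*(-1/1361) = 0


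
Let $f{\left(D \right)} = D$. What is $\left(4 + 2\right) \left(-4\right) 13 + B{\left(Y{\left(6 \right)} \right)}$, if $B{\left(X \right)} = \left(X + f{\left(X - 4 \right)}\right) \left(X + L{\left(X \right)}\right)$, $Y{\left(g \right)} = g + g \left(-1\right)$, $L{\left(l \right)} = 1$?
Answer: $-316$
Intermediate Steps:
$Y{\left(g \right)} = 0$ ($Y{\left(g \right)} = g - g = 0$)
$B{\left(X \right)} = \left(1 + X\right) \left(-4 + 2 X\right)$ ($B{\left(X \right)} = \left(X + \left(X - 4\right)\right) \left(X + 1\right) = \left(X + \left(-4 + X\right)\right) \left(1 + X\right) = \left(-4 + 2 X\right) \left(1 + X\right) = \left(1 + X\right) \left(-4 + 2 X\right)$)
$\left(4 + 2\right) \left(-4\right) 13 + B{\left(Y{\left(6 \right)} \right)} = \left(4 + 2\right) \left(-4\right) 13 - \left(4 - 2 \cdot 0^{2}\right) = 6 \left(-4\right) 13 + \left(-4 + 0 + 2 \cdot 0\right) = \left(-24\right) 13 + \left(-4 + 0 + 0\right) = -312 - 4 = -316$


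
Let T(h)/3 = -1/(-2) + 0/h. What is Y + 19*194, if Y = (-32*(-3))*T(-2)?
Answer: 3830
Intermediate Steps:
T(h) = 3/2 (T(h) = 3*(-1/(-2) + 0/h) = 3*(-1*(-1/2) + 0) = 3*(1/2 + 0) = 3*(1/2) = 3/2)
Y = 144 (Y = -32*(-3)*(3/2) = 96*(3/2) = 144)
Y + 19*194 = 144 + 19*194 = 144 + 3686 = 3830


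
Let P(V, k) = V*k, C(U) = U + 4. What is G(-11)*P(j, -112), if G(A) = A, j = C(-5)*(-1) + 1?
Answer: 2464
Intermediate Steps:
C(U) = 4 + U
j = 2 (j = (4 - 5)*(-1) + 1 = -1*(-1) + 1 = 1 + 1 = 2)
G(-11)*P(j, -112) = -22*(-112) = -11*(-224) = 2464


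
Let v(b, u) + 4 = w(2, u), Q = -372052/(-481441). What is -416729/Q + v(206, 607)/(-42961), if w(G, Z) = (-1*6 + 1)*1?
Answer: -8619283749045461/15983725972 ≈ -5.3925e+5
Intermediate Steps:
Q = 372052/481441 (Q = -372052*(-1/481441) = 372052/481441 ≈ 0.77279)
w(G, Z) = -5 (w(G, Z) = (-6 + 1)*1 = -5*1 = -5)
v(b, u) = -9 (v(b, u) = -4 - 5 = -9)
-416729/Q + v(206, 607)/(-42961) = -416729/372052/481441 - 9/(-42961) = -416729*481441/372052 - 9*(-1/42961) = -200630426489/372052 + 9/42961 = -8619283749045461/15983725972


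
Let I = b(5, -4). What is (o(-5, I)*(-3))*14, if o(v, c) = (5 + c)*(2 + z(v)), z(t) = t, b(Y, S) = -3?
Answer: 252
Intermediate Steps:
I = -3
o(v, c) = (2 + v)*(5 + c) (o(v, c) = (5 + c)*(2 + v) = (2 + v)*(5 + c))
(o(-5, I)*(-3))*14 = ((10 + 2*(-3) + 5*(-5) - 3*(-5))*(-3))*14 = ((10 - 6 - 25 + 15)*(-3))*14 = -6*(-3)*14 = 18*14 = 252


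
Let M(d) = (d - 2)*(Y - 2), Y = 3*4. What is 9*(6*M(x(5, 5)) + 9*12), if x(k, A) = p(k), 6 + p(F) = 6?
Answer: -108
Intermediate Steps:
Y = 12
p(F) = 0 (p(F) = -6 + 6 = 0)
x(k, A) = 0
M(d) = -20 + 10*d (M(d) = (d - 2)*(12 - 2) = (-2 + d)*10 = -20 + 10*d)
9*(6*M(x(5, 5)) + 9*12) = 9*(6*(-20 + 10*0) + 9*12) = 9*(6*(-20 + 0) + 108) = 9*(6*(-20) + 108) = 9*(-120 + 108) = 9*(-12) = -108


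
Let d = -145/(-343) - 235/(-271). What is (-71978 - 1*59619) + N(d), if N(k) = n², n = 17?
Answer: -131308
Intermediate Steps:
d = 119900/92953 (d = -145*(-1/343) - 235*(-1/271) = 145/343 + 235/271 = 119900/92953 ≈ 1.2899)
N(k) = 289 (N(k) = 17² = 289)
(-71978 - 1*59619) + N(d) = (-71978 - 1*59619) + 289 = (-71978 - 59619) + 289 = -131597 + 289 = -131308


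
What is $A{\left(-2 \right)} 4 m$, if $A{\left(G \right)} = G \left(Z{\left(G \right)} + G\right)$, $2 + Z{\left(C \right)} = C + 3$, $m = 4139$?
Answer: $99336$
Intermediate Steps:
$Z{\left(C \right)} = 1 + C$ ($Z{\left(C \right)} = -2 + \left(C + 3\right) = -2 + \left(3 + C\right) = 1 + C$)
$A{\left(G \right)} = G \left(1 + 2 G\right)$ ($A{\left(G \right)} = G \left(\left(1 + G\right) + G\right) = G \left(1 + 2 G\right)$)
$A{\left(-2 \right)} 4 m = - 2 \left(1 + 2 \left(-2\right)\right) 4 \cdot 4139 = - 2 \left(1 - 4\right) 4 \cdot 4139 = \left(-2\right) \left(-3\right) 4 \cdot 4139 = 6 \cdot 4 \cdot 4139 = 24 \cdot 4139 = 99336$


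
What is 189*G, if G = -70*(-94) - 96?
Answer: 1225476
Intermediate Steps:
G = 6484 (G = 6580 - 96 = 6484)
189*G = 189*6484 = 1225476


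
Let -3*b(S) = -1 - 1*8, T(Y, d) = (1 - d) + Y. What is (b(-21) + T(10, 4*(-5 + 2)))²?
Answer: 676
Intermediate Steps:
T(Y, d) = 1 + Y - d
b(S) = 3 (b(S) = -(-1 - 1*8)/3 = -(-1 - 8)/3 = -⅓*(-9) = 3)
(b(-21) + T(10, 4*(-5 + 2)))² = (3 + (1 + 10 - 4*(-5 + 2)))² = (3 + (1 + 10 - 4*(-3)))² = (3 + (1 + 10 - 1*(-12)))² = (3 + (1 + 10 + 12))² = (3 + 23)² = 26² = 676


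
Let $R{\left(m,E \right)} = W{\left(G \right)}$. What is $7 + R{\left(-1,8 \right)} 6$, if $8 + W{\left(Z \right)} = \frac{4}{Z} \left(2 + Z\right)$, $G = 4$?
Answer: $-5$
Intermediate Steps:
$W{\left(Z \right)} = -8 + \frac{4 \left(2 + Z\right)}{Z}$ ($W{\left(Z \right)} = -8 + \frac{4}{Z} \left(2 + Z\right) = -8 + \frac{4 \left(2 + Z\right)}{Z}$)
$R{\left(m,E \right)} = -2$ ($R{\left(m,E \right)} = -4 + \frac{8}{4} = -4 + 8 \cdot \frac{1}{4} = -4 + 2 = -2$)
$7 + R{\left(-1,8 \right)} 6 = 7 - 12 = -5$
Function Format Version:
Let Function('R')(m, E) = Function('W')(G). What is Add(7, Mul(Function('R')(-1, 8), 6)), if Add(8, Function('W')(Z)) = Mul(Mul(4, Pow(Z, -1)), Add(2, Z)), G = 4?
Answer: -5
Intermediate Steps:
Function('W')(Z) = Add(-8, Mul(4, Pow(Z, -1), Add(2, Z))) (Function('W')(Z) = Add(-8, Mul(Mul(4, Pow(Z, -1)), Add(2, Z))) = Add(-8, Mul(4, Pow(Z, -1), Add(2, Z))))
Function('R')(m, E) = -2 (Function('R')(m, E) = Add(-4, Mul(8, Pow(4, -1))) = Add(-4, Mul(8, Rational(1, 4))) = Add(-4, 2) = -2)
Add(7, Mul(Function('R')(-1, 8), 6)) = Add(7, Mul(-2, 6)) = Add(7, -12) = -5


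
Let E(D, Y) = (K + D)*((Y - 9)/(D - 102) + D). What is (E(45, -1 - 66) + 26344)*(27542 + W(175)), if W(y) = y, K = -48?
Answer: 726323985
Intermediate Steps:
E(D, Y) = (-48 + D)*(D + (-9 + Y)/(-102 + D)) (E(D, Y) = (-48 + D)*((Y - 9)/(D - 102) + D) = (-48 + D)*((-9 + Y)/(-102 + D) + D) = (-48 + D)*(D + (-9 + Y)/(-102 + D)))
(E(45, -1 - 66) + 26344)*(27542 + W(175)) = ((432 + 45**3 - 150*45**2 - 48*(-1 - 66) + 4887*45 + 45*(-1 - 66))/(-102 + 45) + 26344)*(27542 + 175) = ((432 + 91125 - 150*2025 - 48*(-67) + 219915 + 45*(-67))/(-57) + 26344)*27717 = (-(432 + 91125 - 303750 + 3216 + 219915 - 3015)/57 + 26344)*27717 = (-1/57*7923 + 26344)*27717 = (-139 + 26344)*27717 = 26205*27717 = 726323985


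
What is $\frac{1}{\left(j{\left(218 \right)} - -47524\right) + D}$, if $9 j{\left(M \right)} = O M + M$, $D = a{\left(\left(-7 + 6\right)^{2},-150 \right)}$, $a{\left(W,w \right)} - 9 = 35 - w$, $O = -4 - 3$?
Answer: $\frac{3}{142718} \approx 2.102 \cdot 10^{-5}$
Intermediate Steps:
$O = -7$ ($O = -4 - 3 = -7$)
$a{\left(W,w \right)} = 44 - w$ ($a{\left(W,w \right)} = 9 - \left(-35 + w\right) = 44 - w$)
$D = 194$ ($D = 44 - -150 = 44 + 150 = 194$)
$j{\left(M \right)} = - \frac{2 M}{3}$ ($j{\left(M \right)} = \frac{- 7 M + M}{9} = \frac{\left(-6\right) M}{9} = - \frac{2 M}{3}$)
$\frac{1}{\left(j{\left(218 \right)} - -47524\right) + D} = \frac{1}{\left(\left(- \frac{2}{3}\right) 218 - -47524\right) + 194} = \frac{1}{\left(- \frac{436}{3} + 47524\right) + 194} = \frac{1}{\frac{142136}{3} + 194} = \frac{1}{\frac{142718}{3}} = \frac{3}{142718}$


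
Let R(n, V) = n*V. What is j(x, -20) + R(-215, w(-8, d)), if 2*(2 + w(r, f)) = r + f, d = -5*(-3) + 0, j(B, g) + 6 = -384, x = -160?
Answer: -1425/2 ≈ -712.50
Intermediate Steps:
j(B, g) = -390 (j(B, g) = -6 - 384 = -390)
d = 15 (d = 15 + 0 = 15)
w(r, f) = -2 + f/2 + r/2 (w(r, f) = -2 + (r + f)/2 = -2 + (f + r)/2 = -2 + (f/2 + r/2) = -2 + f/2 + r/2)
R(n, V) = V*n
j(x, -20) + R(-215, w(-8, d)) = -390 + (-2 + (½)*15 + (½)*(-8))*(-215) = -390 + (-2 + 15/2 - 4)*(-215) = -390 + (3/2)*(-215) = -390 - 645/2 = -1425/2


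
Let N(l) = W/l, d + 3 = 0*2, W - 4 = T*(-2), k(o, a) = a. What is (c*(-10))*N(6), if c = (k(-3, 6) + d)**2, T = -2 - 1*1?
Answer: -150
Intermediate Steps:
T = -3 (T = -2 - 1 = -3)
W = 10 (W = 4 - 3*(-2) = 4 + 6 = 10)
d = -3 (d = -3 + 0*2 = -3 + 0 = -3)
c = 9 (c = (6 - 3)**2 = 3**2 = 9)
N(l) = 10/l
(c*(-10))*N(6) = (9*(-10))*(10/6) = -900/6 = -90*5/3 = -150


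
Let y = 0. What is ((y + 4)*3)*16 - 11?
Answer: 181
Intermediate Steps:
((y + 4)*3)*16 - 11 = ((0 + 4)*3)*16 - 11 = (4*3)*16 - 11 = 12*16 - 11 = 192 - 11 = 181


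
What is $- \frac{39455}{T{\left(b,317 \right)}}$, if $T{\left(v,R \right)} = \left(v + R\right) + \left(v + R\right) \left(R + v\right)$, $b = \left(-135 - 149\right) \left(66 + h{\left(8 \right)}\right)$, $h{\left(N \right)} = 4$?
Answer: $- \frac{39455}{382691406} \approx -0.0001031$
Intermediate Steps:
$b = -19880$ ($b = \left(-135 - 149\right) \left(66 + 4\right) = \left(-284\right) 70 = -19880$)
$T{\left(v,R \right)} = R + v + \left(R + v\right)^{2}$ ($T{\left(v,R \right)} = \left(R + v\right) + \left(R + v\right) \left(R + v\right) = \left(R + v\right) + \left(R + v\right)^{2} = R + v + \left(R + v\right)^{2}$)
$- \frac{39455}{T{\left(b,317 \right)}} = - \frac{39455}{317 - 19880 + \left(317 - 19880\right)^{2}} = - \frac{39455}{317 - 19880 + \left(-19563\right)^{2}} = - \frac{39455}{317 - 19880 + 382710969} = - \frac{39455}{382691406}$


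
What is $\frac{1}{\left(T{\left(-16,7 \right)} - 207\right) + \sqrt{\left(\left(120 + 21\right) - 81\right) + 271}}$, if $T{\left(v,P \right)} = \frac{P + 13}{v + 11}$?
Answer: $- \frac{211}{44190} - \frac{\sqrt{331}}{44190} \approx -0.0051865$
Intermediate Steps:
$T{\left(v,P \right)} = \frac{13 + P}{11 + v}$
$\frac{1}{\left(T{\left(-16,7 \right)} - 207\right) + \sqrt{\left(\left(120 + 21\right) - 81\right) + 271}} = \frac{1}{\left(\frac{13 + 7}{11 - 16} - 207\right) + \sqrt{\left(\left(120 + 21\right) - 81\right) + 271}} = \frac{1}{\left(\frac{1}{-5} \cdot 20 - 207\right) + \sqrt{\left(141 - 81\right) + 271}} = \frac{1}{\left(\left(- \frac{1}{5}\right) 20 - 207\right) + \sqrt{60 + 271}} = \frac{1}{\left(-4 - 207\right) + \sqrt{331}} = \frac{1}{-211 + \sqrt{331}}$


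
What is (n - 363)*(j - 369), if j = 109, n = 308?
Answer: 14300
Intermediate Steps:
(n - 363)*(j - 369) = (308 - 363)*(109 - 369) = -55*(-260) = 14300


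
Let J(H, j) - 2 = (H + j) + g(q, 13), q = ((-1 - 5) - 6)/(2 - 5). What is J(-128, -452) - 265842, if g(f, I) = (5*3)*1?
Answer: -266405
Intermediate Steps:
q = 4 (q = (-6 - 6)/(-3) = -12*(-1/3) = 4)
g(f, I) = 15 (g(f, I) = 15*1 = 15)
J(H, j) = 17 + H + j (J(H, j) = 2 + ((H + j) + 15) = 2 + (15 + H + j) = 17 + H + j)
J(-128, -452) - 265842 = (17 - 128 - 452) - 265842 = -563 - 265842 = -266405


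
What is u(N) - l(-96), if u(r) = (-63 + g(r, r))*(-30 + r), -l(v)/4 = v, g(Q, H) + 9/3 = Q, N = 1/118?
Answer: 22211377/13924 ≈ 1595.2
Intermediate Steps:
N = 1/118 ≈ 0.0084746
g(Q, H) = -3 + Q
l(v) = -4*v
u(r) = (-66 + r)*(-30 + r) (u(r) = (-63 + (-3 + r))*(-30 + r) = (-66 + r)*(-30 + r))
u(N) - l(-96) = (1980 + (1/118)² - 96*1/118) - (-4)*(-96) = (1980 + 1/13924 - 48/59) - 1*384 = 27558193/13924 - 384 = 22211377/13924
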